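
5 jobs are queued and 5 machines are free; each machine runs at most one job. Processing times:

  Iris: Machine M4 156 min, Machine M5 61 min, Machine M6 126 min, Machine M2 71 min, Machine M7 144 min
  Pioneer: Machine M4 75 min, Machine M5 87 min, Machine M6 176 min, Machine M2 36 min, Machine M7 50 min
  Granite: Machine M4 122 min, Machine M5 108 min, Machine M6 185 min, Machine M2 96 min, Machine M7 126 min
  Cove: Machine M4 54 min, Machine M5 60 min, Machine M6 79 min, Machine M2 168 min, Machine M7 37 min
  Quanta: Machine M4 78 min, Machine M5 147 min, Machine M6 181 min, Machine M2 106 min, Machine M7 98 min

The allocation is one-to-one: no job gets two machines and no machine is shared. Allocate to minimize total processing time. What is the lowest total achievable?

Min total: 364 min

Treat this as an assignment problem: match each job to one machine.
Optimal: Iris→Machine M5 (61 min), Pioneer→Machine M7 (50 min), Granite→Machine M2 (96 min), Cove→Machine M6 (79 min), Quanta→Machine M4 (78 min) — total 61+50+96+79+78 = 364 min.
Row-greedy (each job in turn takes its cheapest remaining machine) gives 437 min, worse by 73.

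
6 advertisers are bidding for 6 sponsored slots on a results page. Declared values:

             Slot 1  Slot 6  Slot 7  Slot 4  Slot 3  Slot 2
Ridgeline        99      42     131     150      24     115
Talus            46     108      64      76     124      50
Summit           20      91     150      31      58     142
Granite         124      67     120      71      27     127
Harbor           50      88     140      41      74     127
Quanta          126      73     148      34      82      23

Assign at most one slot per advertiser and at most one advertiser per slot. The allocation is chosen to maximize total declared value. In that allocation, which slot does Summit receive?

Optimal: Ridgeline→Slot 4 ($150), Talus→Slot 3 ($124), Summit→Slot 2 ($142), Granite→Slot 1 ($124), Harbor→Slot 6 ($88), Quanta→Slot 7 ($148) — total 150+124+142+124+88+148 = $776.
Column-greedy (each slot in turn goes to its best remaining advertiser) gives $735, worse by 41.
Next-best assignment: Ridgeline→Slot 4, Talus→Slot 3, Summit→Slot 7, Granite→Slot 2, Harbor→Slot 6, Quanta→Slot 1 = $765.
Summit's own top slot is Slot 7 ($150), but forcing Summit→Slot 7 and reassigning the rest optimally gives only $765 — worse by 11.

Summit receives Slot 2.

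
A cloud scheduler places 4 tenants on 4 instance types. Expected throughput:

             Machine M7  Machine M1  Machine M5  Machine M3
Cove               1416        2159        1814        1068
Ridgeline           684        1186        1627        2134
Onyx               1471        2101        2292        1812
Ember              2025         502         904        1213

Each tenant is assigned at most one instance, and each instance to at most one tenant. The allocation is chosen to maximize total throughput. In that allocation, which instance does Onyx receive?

Optimal: Cove→Machine M1 (2159 ops/s), Ridgeline→Machine M3 (2134 ops/s), Onyx→Machine M5 (2292 ops/s), Ember→Machine M7 (2025 ops/s) — total 2159+2134+2292+2025 = 8610 ops/s.
No other one-to-one assignment exceeds 8610 ops/s.

Onyx receives Machine M5.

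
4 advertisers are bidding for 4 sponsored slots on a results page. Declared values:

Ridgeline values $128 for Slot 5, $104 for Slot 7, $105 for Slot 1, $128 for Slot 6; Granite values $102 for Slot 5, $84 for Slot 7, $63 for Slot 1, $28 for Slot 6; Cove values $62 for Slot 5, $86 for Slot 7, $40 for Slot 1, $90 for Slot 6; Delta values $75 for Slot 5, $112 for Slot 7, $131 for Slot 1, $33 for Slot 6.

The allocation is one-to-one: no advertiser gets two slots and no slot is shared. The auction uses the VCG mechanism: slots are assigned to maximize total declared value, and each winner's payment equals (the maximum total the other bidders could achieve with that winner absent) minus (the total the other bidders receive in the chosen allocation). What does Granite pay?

Efficient allocation: Ridgeline→Slot 6 ($128), Granite→Slot 5 ($102), Cove→Slot 7 ($86), Delta→Slot 1 ($131); total welfare W = $447.
Granite receives Slot 5 at value $102, so the others get W − 102 = $345.
Without Granite: best allocation of the remaining 3 bidders over all 4 slots is Ridgeline→Slot 5 ($128), Cove→Slot 6 ($90), Delta→Slot 1 ($131), total $349.
VCG payment = (others' best without Granite) − (others' welfare with Granite) = 349 − 345 = $4.

Granite pays $4.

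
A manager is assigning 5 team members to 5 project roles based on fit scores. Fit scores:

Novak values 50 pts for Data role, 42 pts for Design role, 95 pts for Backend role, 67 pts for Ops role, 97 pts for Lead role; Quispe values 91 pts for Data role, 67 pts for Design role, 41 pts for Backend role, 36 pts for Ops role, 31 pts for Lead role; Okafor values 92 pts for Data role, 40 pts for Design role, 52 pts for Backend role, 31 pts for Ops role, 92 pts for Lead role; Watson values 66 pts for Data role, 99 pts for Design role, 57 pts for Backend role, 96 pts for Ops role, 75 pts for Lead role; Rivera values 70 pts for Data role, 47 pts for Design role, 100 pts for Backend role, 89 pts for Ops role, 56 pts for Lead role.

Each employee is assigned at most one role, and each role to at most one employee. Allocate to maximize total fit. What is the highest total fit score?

Maximum total: 466 pts

Optimal: Novak→Backend role (95 pts), Quispe→Data role (91 pts), Okafor→Lead role (92 pts), Watson→Design role (99 pts), Rivera→Ops role (89 pts) — total 95+91+92+99+89 = 466 pts.
Max-entry greedy (repeatedly take the single best remaining cell) gives 424 pts, worse by 42.
Next-best assignment: Novak→Lead role, Quispe→Design role, Okafor→Data role, Watson→Ops role, Rivera→Backend role = 452 pts.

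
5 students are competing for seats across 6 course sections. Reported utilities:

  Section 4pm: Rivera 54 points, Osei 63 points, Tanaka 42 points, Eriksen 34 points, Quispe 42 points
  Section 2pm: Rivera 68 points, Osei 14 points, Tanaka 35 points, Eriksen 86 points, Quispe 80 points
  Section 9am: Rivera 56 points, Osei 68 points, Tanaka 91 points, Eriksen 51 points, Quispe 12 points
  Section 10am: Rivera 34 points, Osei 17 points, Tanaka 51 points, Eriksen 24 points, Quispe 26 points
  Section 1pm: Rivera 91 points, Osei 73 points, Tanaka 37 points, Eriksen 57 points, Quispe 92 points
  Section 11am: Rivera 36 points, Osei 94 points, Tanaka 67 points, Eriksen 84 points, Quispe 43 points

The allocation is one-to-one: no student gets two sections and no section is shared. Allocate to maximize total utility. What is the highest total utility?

Maximum total: 417 points

Optimal: Rivera→Section 4pm (54 points), Osei→Section 11am (94 points), Tanaka→Section 9am (91 points), Eriksen→Section 2pm (86 points), Quispe→Section 1pm (92 points) — total 54+94+91+86+92 = 417 points.
Column-greedy (each section in turn goes to its best remaining student) gives 366 points, worse by 51.
Next-best assignment: Rivera→Section 1pm, Osei→Section 4pm, Tanaka→Section 9am, Eriksen→Section 11am, Quispe→Section 2pm = 409 points.
Swapping Eriksen↔Quispe (Eriksen→Section 1pm 57 points, Quispe→Section 2pm 80 points) loses 41.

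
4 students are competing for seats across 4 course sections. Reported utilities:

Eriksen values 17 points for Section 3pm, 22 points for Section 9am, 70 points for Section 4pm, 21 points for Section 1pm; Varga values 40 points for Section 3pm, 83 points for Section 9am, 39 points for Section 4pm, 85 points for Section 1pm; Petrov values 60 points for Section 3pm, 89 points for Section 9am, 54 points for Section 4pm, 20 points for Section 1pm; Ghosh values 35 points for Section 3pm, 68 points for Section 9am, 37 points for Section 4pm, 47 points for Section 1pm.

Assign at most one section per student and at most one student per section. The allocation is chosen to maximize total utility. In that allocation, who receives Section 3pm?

Optimal: Eriksen→Section 4pm (70 points), Varga→Section 1pm (85 points), Petrov→Section 3pm (60 points), Ghosh→Section 9am (68 points) — total 70+85+60+68 = 283 points.
Max-entry greedy (repeatedly take the single best remaining cell) gives 279 points, worse by 4.
Next-best assignment: Eriksen→Section 4pm, Varga→Section 1pm, Petrov→Section 9am, Ghosh→Section 3pm = 279 points.
Swapping Ghosh↔Varga (Ghosh→Section 1pm 47 points, Varga→Section 9am 83 points) loses 23.
Petrov's own top section is Section 9am (89 points), but forcing Petrov→Section 9am and reassigning the rest optimally gives only 279 points — worse by 4.

Petrov receives Section 3pm.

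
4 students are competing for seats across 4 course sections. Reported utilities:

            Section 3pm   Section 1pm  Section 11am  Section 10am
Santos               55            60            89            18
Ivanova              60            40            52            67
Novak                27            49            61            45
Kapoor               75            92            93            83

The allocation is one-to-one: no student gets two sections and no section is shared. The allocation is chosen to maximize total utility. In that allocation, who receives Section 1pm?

Kapoor receives Section 1pm.

Optimal: Santos→Section 11am (89 points), Ivanova→Section 3pm (60 points), Novak→Section 10am (45 points), Kapoor→Section 1pm (92 points) — total 89+60+45+92 = 286 points.
Swapping Santos↔Kapoor (Santos→Section 1pm 60 points, Kapoor→Section 11am 93 points) loses 28.
Kapoor's own top section is Section 11am (93 points), but forcing Kapoor→Section 11am and reassigning the rest optimally gives only 264 points — worse by 22.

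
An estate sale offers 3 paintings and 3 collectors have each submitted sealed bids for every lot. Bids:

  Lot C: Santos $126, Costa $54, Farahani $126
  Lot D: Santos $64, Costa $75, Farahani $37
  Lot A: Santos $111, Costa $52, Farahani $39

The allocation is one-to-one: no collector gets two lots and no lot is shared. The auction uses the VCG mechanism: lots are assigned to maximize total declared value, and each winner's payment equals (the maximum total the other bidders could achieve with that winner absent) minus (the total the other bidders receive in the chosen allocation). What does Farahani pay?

Efficient allocation: Santos→Lot A ($111), Costa→Lot D ($75), Farahani→Lot C ($126); total welfare W = $312.
Farahani receives Lot C at value $126, so the others get W − 126 = $186.
Without Farahani: best allocation of the remaining 2 bidders over all 3 lots is Santos→Lot C ($126), Costa→Lot D ($75), total $201.
VCG payment = (others' best without Farahani) − (others' welfare with Farahani) = 201 − 186 = $15.

Farahani pays $15.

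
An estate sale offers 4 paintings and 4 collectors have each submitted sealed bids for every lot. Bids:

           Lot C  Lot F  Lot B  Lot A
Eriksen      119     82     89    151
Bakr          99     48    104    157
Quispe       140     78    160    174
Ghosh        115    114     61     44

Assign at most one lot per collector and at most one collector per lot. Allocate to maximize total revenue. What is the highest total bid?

Maximum total: $550

This is the linear assignment problem.
Optimal: Eriksen→Lot C ($119), Bakr→Lot A ($157), Quispe→Lot B ($160), Ghosh→Lot F ($114) — total 119+157+160+114 = $550.
Max-entry greedy (repeatedly take the single best remaining cell) gives $511, worse by 39.
Swapping Bakr↔Ghosh (Bakr→Lot F $48, Ghosh→Lot A $44) loses 179.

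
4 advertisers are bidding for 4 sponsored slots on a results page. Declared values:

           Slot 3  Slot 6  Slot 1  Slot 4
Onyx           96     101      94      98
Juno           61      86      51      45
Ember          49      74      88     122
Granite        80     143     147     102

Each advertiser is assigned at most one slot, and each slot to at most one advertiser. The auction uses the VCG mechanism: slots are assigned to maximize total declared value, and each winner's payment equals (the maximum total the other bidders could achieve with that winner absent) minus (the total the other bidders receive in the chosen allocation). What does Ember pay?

Ember pays $2.

Efficient allocation: Onyx→Slot 3 ($96), Juno→Slot 6 ($86), Ember→Slot 4 ($122), Granite→Slot 1 ($147); total welfare W = $451.
Ember receives Slot 4 at value $122, so the others get W − 122 = $329.
Without Ember: best allocation of the remaining 3 bidders over all 4 slots is Onyx→Slot 4 ($98), Juno→Slot 6 ($86), Granite→Slot 1 ($147), total $331.
VCG payment = (others' best without Ember) − (others' welfare with Ember) = 331 − 329 = $2.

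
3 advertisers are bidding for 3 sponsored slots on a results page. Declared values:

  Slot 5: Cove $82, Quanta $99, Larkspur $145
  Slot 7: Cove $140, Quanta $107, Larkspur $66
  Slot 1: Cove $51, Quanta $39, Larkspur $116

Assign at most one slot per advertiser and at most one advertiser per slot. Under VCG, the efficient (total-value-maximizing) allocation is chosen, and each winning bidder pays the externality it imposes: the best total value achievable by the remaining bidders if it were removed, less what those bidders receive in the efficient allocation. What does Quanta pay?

Quanta pays $29.

Efficient allocation: Cove→Slot 7 ($140), Quanta→Slot 5 ($99), Larkspur→Slot 1 ($116); total welfare W = $355.
Quanta receives Slot 5 at value $99, so the others get W − 99 = $256.
Without Quanta: best allocation of the remaining 2 bidders over all 3 slots is Cove→Slot 7 ($140), Larkspur→Slot 5 ($145), total $285.
VCG payment = (others' best without Quanta) − (others' welfare with Quanta) = 285 − 256 = $29.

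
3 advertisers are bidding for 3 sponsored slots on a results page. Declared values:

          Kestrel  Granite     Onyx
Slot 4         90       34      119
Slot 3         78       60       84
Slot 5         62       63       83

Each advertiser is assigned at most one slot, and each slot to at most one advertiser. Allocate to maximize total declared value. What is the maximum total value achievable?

Max total: $260

This is a one-to-one assignment (maximum-weight bipartite matching).
Optimal: Kestrel→Slot 3 ($78), Granite→Slot 5 ($63), Onyx→Slot 4 ($119) — total 78+63+119 = $260.
Next-best assignment: Kestrel→Slot 5, Granite→Slot 3, Onyx→Slot 4 = $241.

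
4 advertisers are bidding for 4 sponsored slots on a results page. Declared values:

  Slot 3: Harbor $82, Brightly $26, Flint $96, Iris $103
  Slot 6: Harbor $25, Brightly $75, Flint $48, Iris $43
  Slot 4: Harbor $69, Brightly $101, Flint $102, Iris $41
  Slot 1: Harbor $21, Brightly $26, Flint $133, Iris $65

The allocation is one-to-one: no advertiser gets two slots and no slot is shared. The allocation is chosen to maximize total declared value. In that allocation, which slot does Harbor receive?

Harbor receives Slot 4.

Treat this as an assignment problem: match each advertiser to one slot.
Optimal: Harbor→Slot 4 ($69), Brightly→Slot 6 ($75), Flint→Slot 1 ($133), Iris→Slot 3 ($103) — total 69+75+133+103 = $380.
Next-best assignment: Harbor→Slot 6, Brightly→Slot 4, Flint→Slot 1, Iris→Slot 3 = $362.
No other one-to-one assignment exceeds $380.
Harbor's own top slot is Slot 3 ($82), but forcing Harbor→Slot 3 and reassigning the rest optimally gives only $359 — worse by 21.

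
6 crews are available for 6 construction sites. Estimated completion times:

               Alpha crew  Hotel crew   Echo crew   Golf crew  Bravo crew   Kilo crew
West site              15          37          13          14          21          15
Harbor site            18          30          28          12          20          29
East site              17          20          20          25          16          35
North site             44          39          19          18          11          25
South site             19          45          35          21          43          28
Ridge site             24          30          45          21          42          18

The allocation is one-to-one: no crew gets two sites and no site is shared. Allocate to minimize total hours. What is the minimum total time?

Minimum total: 93 hours

Treat this as an assignment problem: match each crew to one site.
Optimal: Alpha crew→South site (19 hours), Hotel crew→East site (20 hours), Echo crew→West site (13 hours), Golf crew→Harbor site (12 hours), Bravo crew→North site (11 hours), Kilo crew→Ridge site (18 hours) — total 19+20+13+12+11+18 = 93 hours.
Column-greedy (each site in turn goes to its cheapest remaining crew) gives 115 hours, worse by 22.
Checked against all permutations: 93 hours is optimal.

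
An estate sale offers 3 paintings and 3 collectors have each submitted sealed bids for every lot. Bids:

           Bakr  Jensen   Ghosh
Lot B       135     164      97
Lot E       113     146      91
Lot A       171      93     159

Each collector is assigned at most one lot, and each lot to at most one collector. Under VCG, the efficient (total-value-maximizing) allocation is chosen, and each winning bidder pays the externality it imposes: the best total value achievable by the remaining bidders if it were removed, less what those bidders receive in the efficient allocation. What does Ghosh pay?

Efficient allocation: Bakr→Lot B ($135), Jensen→Lot E ($146), Ghosh→Lot A ($159); total welfare W = $440.
Ghosh receives Lot A at value $159, so the others get W − 159 = $281.
Without Ghosh: best allocation of the remaining 2 bidders over all 3 lots is Bakr→Lot A ($171), Jensen→Lot B ($164), total $335.
VCG payment = (others' best without Ghosh) − (others' welfare with Ghosh) = 335 − 281 = $54.

Ghosh pays $54.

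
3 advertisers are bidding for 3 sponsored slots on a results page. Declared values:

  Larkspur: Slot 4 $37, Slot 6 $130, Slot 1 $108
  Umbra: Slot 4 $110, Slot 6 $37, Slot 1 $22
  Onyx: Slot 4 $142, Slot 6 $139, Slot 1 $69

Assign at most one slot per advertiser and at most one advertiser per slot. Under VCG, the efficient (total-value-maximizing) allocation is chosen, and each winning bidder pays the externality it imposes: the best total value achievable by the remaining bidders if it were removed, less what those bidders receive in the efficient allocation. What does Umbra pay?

Umbra pays $25.

Efficient allocation: Larkspur→Slot 1 ($108), Umbra→Slot 4 ($110), Onyx→Slot 6 ($139); total welfare W = $357.
Umbra receives Slot 4 at value $110, so the others get W − 110 = $247.
Without Umbra: best allocation of the remaining 2 bidders over all 3 slots is Larkspur→Slot 6 ($130), Onyx→Slot 4 ($142), total $272.
VCG payment = (others' best without Umbra) − (others' welfare with Umbra) = 272 − 247 = $25.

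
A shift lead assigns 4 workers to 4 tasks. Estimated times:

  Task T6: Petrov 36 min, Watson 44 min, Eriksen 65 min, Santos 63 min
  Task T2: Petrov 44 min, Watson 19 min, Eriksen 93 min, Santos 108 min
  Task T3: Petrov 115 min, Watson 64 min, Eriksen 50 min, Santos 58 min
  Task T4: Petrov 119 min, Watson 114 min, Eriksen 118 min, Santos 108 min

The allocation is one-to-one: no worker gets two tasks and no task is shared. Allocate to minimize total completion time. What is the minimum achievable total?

Minimum total: 213 min

This is a one-to-one assignment (minimum-cost bipartite matching).
Optimal: Petrov→Task T6 (36 min), Watson→Task T2 (19 min), Eriksen→Task T3 (50 min), Santos→Task T4 (108 min) — total 36+19+50+108 = 213 min.
Swapping Eriksen↔Watson (Eriksen→Task T2 93 min, Watson→Task T3 64 min) adds 88.
No other one-to-one assignment undercuts 213 min.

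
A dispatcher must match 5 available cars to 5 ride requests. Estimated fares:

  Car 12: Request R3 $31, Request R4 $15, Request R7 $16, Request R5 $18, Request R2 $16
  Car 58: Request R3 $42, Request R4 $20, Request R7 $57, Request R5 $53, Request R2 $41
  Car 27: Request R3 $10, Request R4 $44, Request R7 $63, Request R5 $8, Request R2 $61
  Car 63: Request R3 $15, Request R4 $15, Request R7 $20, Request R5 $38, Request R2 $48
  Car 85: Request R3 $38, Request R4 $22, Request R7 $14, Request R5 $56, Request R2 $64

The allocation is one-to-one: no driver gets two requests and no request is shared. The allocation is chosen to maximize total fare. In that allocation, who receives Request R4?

Optimal: Car 12→Request R3 ($31), Car 58→Request R7 ($57), Car 27→Request R4 ($44), Car 63→Request R2 ($48), Car 85→Request R5 ($56) — total 31+57+44+48+56 = $236.
Row-greedy (each driver in turn takes its best remaining request) gives $209, worse by 27.
Next-best assignment: Car 12→Request R3, Car 58→Request R7, Car 27→Request R4, Car 63→Request R5, Car 85→Request R2 = $234.
Swapping Car 12↔Car 63 (Car 12→Request R2 $16, Car 63→Request R3 $15) loses 48.
Every other assignment is strictly worse.
Car 27's own top request is Request R7 ($63), but forcing Car 27→Request R7 and reassigning the rest optimally gives only $226 — worse by 10.

Car 27 receives Request R4.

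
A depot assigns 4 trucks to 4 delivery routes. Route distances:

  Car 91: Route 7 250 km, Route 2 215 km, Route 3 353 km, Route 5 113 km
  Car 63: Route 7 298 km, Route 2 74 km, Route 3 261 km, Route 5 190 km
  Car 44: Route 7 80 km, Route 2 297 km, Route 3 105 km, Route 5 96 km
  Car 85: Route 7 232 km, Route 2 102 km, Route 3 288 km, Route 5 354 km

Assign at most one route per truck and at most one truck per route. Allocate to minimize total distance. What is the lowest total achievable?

Min total: 524 km

Optimal: Car 91→Route 5 (113 km), Car 63→Route 2 (74 km), Car 44→Route 3 (105 km), Car 85→Route 7 (232 km) — total 113+74+105+232 = 524 km.
Min-entry greedy (repeatedly take the single cheapest remaining cell) gives 555 km, worse by 31.
Swapping Car 44↔Car 91 (Car 44→Route 5 96 km, Car 91→Route 3 353 km) adds 231.
Checked against all permutations: 524 km is optimal.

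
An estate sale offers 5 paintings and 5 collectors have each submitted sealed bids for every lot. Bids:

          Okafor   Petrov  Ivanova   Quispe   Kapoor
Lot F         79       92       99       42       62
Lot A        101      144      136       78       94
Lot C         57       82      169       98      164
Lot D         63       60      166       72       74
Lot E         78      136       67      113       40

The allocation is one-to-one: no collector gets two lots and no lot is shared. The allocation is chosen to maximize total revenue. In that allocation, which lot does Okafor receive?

Okafor receives Lot F.

This is the linear assignment problem.
Optimal: Okafor→Lot F ($79), Petrov→Lot A ($144), Ivanova→Lot D ($166), Quispe→Lot E ($113), Kapoor→Lot C ($164) — total 79+144+166+113+164 = $666.
Row-greedy (each collector in turn takes its best remaining lot) gives $540, worse by 126.
Swapping Quispe↔Ivanova (Quispe→Lot D $72, Ivanova→Lot E $67) loses 140.
Okafor's own top lot is Lot A ($101), but forcing Okafor→Lot A and reassigning the rest optimally gives only $636 — worse by 30.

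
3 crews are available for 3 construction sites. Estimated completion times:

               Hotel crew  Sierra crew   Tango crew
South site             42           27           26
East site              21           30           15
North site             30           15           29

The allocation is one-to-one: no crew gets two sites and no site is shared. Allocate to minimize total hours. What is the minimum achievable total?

Optimal: Hotel crew→East site (21 hours), Sierra crew→North site (15 hours), Tango crew→South site (26 hours) — total 21+15+26 = 62 hours.
Min-entry greedy (repeatedly take the single cheapest remaining cell) gives 72 hours, worse by 10.

Min total: 62 hours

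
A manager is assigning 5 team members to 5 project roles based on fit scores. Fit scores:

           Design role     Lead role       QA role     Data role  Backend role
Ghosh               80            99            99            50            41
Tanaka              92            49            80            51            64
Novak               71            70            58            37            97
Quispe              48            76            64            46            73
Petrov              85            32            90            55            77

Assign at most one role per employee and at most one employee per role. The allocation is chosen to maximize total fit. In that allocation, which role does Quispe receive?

Quispe receives Data role.

Treat this as an assignment problem: match each employee to one role.
Optimal: Ghosh→Lead role (99 pts), Tanaka→Design role (92 pts), Novak→Backend role (97 pts), Quispe→Data role (46 pts), Petrov→QA role (90 pts) — total 99+92+97+46+90 = 424 pts.
Row-greedy (each employee in turn takes its best remaining role) gives 407 pts, worse by 17.
Swapping Quispe↔Tanaka (Quispe→Design role 48 pts, Tanaka→Data role 51 pts) loses 39.
Checked against all permutations: 424 pts is optimal.
Quispe's own top role is Lead role (76 pts), but forcing Quispe→Lead role and reassigning the rest optimally gives only 419 pts — worse by 5.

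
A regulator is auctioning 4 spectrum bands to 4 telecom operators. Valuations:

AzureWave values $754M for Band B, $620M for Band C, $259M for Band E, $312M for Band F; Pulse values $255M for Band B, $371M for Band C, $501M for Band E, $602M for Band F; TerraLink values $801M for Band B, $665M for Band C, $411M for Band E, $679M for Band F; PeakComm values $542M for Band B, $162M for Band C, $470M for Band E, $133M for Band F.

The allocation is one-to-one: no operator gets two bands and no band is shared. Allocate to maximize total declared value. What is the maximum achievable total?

Max total: $2493M

This is a one-to-one assignment (maximum-weight bipartite matching).
Optimal: AzureWave→Band C ($620M), Pulse→Band F ($602M), TerraLink→Band B ($801M), PeakComm→Band E ($470M) — total 620+602+801+470 = $2493M.
Column-greedy (each band in turn goes to its best remaining operator) gives $2055M, worse by 438.
Swapping Pulse↔AzureWave (Pulse→Band C $371M, AzureWave→Band F $312M) loses 539.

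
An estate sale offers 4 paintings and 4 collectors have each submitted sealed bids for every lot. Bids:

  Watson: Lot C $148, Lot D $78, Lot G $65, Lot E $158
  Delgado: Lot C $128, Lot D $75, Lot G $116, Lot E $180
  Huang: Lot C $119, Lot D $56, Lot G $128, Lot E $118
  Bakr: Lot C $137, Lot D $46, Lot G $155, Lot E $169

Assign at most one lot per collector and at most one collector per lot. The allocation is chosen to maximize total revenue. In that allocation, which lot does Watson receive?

Watson receives Lot C.

Optimal: Watson→Lot C ($148), Delgado→Lot E ($180), Huang→Lot D ($56), Bakr→Lot G ($155) — total 148+180+56+155 = $539.
Column-greedy (each lot in turn goes to its best remaining collector) gives $496, worse by 43.
Watson's own top lot is Lot E ($158), but forcing Watson→Lot E and reassigning the rest optimally gives only $507 — worse by 32.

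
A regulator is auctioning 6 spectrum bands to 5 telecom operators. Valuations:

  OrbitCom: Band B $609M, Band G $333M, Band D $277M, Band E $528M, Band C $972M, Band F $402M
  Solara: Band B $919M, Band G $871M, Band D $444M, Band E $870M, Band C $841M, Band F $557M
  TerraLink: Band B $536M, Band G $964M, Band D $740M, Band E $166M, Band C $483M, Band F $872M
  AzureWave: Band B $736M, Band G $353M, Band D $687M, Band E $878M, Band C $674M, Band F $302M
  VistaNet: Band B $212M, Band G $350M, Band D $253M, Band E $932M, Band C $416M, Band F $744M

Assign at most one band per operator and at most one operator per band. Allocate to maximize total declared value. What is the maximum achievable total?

Optimal: OrbitCom→Band C ($972M), Solara→Band B ($919M), TerraLink→Band G ($964M), AzureWave→Band E ($878M), VistaNet→Band F ($744M) — total 972+919+964+878+744 = $4477M.
Max-entry greedy (repeatedly take the single best remaining cell) gives $4474M, worse by 3.
Next-best assignment: OrbitCom→Band C, Solara→Band B, TerraLink→Band G, AzureWave→Band D, VistaNet→Band E = $4474M.
Swapping OrbitCom↔AzureWave (OrbitCom→Band E $528M, AzureWave→Band C $674M) loses 648.
Checked against all permutations: $4477M is optimal.

Maximum total: $4477M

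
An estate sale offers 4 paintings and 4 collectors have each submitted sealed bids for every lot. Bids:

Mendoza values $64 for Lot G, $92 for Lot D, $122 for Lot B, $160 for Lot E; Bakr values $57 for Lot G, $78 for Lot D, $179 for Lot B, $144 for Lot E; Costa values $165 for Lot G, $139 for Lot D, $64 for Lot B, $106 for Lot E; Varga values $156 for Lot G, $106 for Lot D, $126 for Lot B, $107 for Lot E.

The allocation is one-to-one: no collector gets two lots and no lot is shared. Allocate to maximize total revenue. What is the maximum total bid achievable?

Optimal: Mendoza→Lot E ($160), Bakr→Lot B ($179), Costa→Lot D ($139), Varga→Lot G ($156) — total 160+179+139+156 = $634.
Row-greedy (each collector in turn takes its best remaining lot) gives $610, worse by 24.

Maximum total: $634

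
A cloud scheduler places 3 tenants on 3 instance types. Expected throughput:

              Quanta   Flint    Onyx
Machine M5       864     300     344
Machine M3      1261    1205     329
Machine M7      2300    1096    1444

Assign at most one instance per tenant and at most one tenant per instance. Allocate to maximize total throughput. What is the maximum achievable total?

Maximum total: 3849 ops/s

Optimal: Quanta→Machine M7 (2300 ops/s), Flint→Machine M3 (1205 ops/s), Onyx→Machine M5 (344 ops/s) — total 2300+1205+344 = 3849 ops/s.
Next-best assignment: Quanta→Machine M5, Flint→Machine M3, Onyx→Machine M7 = 3513 ops/s.
Checked against all permutations: 3849 ops/s is optimal.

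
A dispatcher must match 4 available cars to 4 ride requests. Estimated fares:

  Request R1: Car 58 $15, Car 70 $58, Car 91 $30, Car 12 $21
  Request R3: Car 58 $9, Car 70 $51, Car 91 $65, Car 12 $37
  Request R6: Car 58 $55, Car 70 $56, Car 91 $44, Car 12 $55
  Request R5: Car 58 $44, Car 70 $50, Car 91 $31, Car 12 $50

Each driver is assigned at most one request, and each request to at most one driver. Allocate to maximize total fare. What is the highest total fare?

Max total: $228

Optimal: Car 58→Request R6 ($55), Car 70→Request R1 ($58), Car 91→Request R3 ($65), Car 12→Request R5 ($50) — total 55+58+65+50 = $228.
Swapping Car 91↔Car 12 (Car 91→Request R5 $31, Car 12→Request R3 $37) loses 47.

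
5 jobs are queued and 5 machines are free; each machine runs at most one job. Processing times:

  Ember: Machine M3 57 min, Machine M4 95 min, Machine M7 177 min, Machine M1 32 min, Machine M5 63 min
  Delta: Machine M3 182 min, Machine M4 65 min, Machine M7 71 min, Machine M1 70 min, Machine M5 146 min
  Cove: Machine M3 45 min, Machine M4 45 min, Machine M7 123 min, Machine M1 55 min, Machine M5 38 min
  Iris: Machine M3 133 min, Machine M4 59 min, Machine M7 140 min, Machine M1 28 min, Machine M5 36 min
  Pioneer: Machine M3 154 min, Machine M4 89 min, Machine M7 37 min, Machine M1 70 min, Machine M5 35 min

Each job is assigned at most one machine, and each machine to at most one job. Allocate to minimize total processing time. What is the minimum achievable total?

Optimal: Ember→Machine M1 (32 min), Delta→Machine M4 (65 min), Cove→Machine M3 (45 min), Iris→Machine M5 (36 min), Pioneer→Machine M7 (37 min) — total 32+65+45+36+37 = 215 min.
Row-greedy (each job in turn takes its cheapest remaining machine) gives 305 min, worse by 90.
Swapping Pioneer↔Ember (Pioneer→Machine M1 70 min, Ember→Machine M7 177 min) adds 178.
Every other assignment is strictly worse.

Minimum total: 215 min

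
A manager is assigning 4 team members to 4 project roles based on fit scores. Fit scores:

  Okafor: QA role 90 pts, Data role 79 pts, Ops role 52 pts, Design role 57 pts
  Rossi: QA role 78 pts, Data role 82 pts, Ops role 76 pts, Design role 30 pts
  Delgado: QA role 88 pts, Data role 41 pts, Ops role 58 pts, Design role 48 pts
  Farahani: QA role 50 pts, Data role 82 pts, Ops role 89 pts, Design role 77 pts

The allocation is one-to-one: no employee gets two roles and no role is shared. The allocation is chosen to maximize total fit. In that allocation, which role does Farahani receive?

Farahani receives Design role.

Optimal: Okafor→Data role (79 pts), Rossi→Ops role (76 pts), Delgado→QA role (88 pts), Farahani→Design role (77 pts) — total 79+76+88+77 = 320 pts.
Max-entry greedy (repeatedly take the single best remaining cell) gives 309 pts, worse by 11.
Next-best assignment: Okafor→Design role, Rossi→Data role, Delgado→QA role, Farahani→Ops role = 316 pts.
Every other assignment is strictly worse.
Farahani's own top role is Ops role (89 pts), but forcing Farahani→Ops role and reassigning the rest optimally gives only 316 pts — worse by 4.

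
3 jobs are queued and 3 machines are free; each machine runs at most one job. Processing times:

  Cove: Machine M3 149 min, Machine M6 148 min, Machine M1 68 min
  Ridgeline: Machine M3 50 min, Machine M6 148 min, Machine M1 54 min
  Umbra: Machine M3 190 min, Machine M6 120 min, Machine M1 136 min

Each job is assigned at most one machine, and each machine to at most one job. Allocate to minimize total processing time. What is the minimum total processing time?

Minimum total: 238 min

Optimal: Cove→Machine M1 (68 min), Ridgeline→Machine M3 (50 min), Umbra→Machine M6 (120 min) — total 68+50+120 = 238 min.
Every other assignment is strictly worse.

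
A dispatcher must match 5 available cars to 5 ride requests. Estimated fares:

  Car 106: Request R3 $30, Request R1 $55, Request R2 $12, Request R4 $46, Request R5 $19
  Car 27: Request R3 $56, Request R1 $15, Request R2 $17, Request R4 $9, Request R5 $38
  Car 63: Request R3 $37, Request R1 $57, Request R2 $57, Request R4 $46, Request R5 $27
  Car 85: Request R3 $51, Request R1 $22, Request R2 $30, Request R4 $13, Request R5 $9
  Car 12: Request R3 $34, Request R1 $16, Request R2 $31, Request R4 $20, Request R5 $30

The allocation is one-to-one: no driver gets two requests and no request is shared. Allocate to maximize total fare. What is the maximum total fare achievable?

Maximum total: $223

This is a one-to-one assignment (maximum-weight bipartite matching).
Optimal: Car 106→Request R4 ($46), Car 27→Request R5 ($38), Car 63→Request R1 ($57), Car 85→Request R3 ($51), Car 12→Request R2 ($31) — total 46+38+57+51+31 = $223.
Max-entry greedy (repeatedly take the single best remaining cell) gives $199, worse by 24.
Swapping Car 85↔Car 27 (Car 85→Request R5 $9, Car 27→Request R3 $56) loses 24.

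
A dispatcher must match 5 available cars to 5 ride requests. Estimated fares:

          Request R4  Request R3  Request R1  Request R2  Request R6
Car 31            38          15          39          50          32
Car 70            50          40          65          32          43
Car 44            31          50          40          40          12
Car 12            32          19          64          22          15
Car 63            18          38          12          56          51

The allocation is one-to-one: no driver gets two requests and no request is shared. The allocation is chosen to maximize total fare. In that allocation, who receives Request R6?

Car 63 receives Request R6.

Optimal: Car 31→Request R2 ($50), Car 70→Request R4 ($50), Car 44→Request R3 ($50), Car 12→Request R1 ($64), Car 63→Request R6 ($51) — total 50+50+50+64+51 = $265.
Column-greedy (each request in turn goes to its best remaining driver) gives $252, worse by 13.
Car 63's own top request is Request R2 ($56), but forcing Car 63→Request R2 and reassigning the rest optimally gives only $252 — worse by 13.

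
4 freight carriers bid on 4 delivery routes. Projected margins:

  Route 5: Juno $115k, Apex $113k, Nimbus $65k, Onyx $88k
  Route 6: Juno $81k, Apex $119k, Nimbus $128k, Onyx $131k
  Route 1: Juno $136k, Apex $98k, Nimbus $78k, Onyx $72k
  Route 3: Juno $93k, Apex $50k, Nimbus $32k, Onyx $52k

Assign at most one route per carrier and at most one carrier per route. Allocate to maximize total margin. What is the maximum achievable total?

Optimal: Juno→Route 1 ($136k), Apex→Route 5 ($113k), Nimbus→Route 6 ($128k), Onyx→Route 3 ($52k) — total 136+113+128+52 = $429k.
Row-greedy (each carrier in turn takes its best remaining route) gives $372k, worse by 57.
Next-best assignment: Juno→Route 3, Apex→Route 5, Nimbus→Route 1, Onyx→Route 6 = $415k.
Swapping Apex↔Onyx (Apex→Route 3 $50k, Onyx→Route 5 $88k) loses 27.
Every other assignment is strictly worse.

Max total: $429k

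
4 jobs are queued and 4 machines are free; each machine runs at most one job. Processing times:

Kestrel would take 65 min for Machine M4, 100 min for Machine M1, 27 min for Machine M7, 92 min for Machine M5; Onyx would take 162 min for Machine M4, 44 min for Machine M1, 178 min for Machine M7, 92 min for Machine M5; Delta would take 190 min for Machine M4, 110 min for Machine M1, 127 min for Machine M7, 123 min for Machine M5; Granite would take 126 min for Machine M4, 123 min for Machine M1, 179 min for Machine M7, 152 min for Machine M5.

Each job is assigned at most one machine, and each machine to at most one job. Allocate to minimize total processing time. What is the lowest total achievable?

Minimum total: 320 min

Optimal: Kestrel→Machine M7 (27 min), Onyx→Machine M1 (44 min), Delta→Machine M5 (123 min), Granite→Machine M4 (126 min) — total 27+44+123+126 = 320 min.
Column-greedy (each machine in turn goes to its cheapest remaining job) gives 388 min, worse by 68.
Next-best assignment: Kestrel→Machine M7, Onyx→Machine M5, Delta→Machine M1, Granite→Machine M4 = 355 min.
Checked against all permutations: 320 min is optimal.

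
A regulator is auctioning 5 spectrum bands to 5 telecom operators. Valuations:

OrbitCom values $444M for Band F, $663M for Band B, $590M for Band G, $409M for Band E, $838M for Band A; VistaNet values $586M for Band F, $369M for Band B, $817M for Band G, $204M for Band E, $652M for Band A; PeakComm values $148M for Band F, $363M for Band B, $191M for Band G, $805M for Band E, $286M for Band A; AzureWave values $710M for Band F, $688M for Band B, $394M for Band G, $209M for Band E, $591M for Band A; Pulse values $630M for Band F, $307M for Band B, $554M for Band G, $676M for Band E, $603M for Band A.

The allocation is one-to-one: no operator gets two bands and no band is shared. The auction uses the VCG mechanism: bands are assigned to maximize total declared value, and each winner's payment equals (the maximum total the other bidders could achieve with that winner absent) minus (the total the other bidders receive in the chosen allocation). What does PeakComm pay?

PeakComm pays $68M.

Efficient allocation: OrbitCom→Band A ($838M), VistaNet→Band G ($817M), PeakComm→Band E ($805M), AzureWave→Band B ($688M), Pulse→Band F ($630M); total welfare W = $3778M.
PeakComm receives Band E at value $805M, so the others get W − 805 = $2973M.
Without PeakComm: best allocation of the remaining 4 bidders over all 5 bands is OrbitCom→Band A ($838M), VistaNet→Band G ($817M), AzureWave→Band F ($710M), Pulse→Band E ($676M), total $3041M.
VCG payment = (others' best without PeakComm) − (others' welfare with PeakComm) = 3041 − 2973 = $68M.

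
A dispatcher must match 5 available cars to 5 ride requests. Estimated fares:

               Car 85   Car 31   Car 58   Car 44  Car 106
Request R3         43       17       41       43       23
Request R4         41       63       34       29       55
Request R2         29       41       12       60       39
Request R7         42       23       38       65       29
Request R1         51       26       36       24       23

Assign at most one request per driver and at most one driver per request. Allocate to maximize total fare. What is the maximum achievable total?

This is a one-to-one assignment (maximum-weight bipartite matching).
Optimal: Car 85→Request R1 ($51), Car 31→Request R4 ($63), Car 58→Request R3 ($41), Car 44→Request R7 ($65), Car 106→Request R2 ($39) — total 51+63+41+65+39 = $259.
Column-greedy (each request in turn goes to its best remaining driver) gives $227, worse by 32.
Next-best assignment: Car 85→Request R1, Car 31→Request R2, Car 58→Request R3, Car 44→Request R7, Car 106→Request R4 = $253.
No other one-to-one assignment exceeds $259.

Maximum total: $259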